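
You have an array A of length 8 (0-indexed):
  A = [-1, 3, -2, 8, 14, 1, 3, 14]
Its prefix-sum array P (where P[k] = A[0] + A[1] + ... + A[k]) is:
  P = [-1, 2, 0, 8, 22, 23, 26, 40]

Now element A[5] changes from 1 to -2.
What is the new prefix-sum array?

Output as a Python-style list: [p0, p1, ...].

Answer: [-1, 2, 0, 8, 22, 20, 23, 37]

Derivation:
Change: A[5] 1 -> -2, delta = -3
P[k] for k < 5: unchanged (A[5] not included)
P[k] for k >= 5: shift by delta = -3
  P[0] = -1 + 0 = -1
  P[1] = 2 + 0 = 2
  P[2] = 0 + 0 = 0
  P[3] = 8 + 0 = 8
  P[4] = 22 + 0 = 22
  P[5] = 23 + -3 = 20
  P[6] = 26 + -3 = 23
  P[7] = 40 + -3 = 37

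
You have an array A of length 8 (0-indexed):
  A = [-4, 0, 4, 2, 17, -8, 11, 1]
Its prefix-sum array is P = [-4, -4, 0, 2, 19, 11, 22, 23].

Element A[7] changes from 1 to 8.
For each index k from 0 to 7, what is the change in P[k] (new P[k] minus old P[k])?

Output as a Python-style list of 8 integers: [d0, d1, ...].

Answer: [0, 0, 0, 0, 0, 0, 0, 7]

Derivation:
Element change: A[7] 1 -> 8, delta = 7
For k < 7: P[k] unchanged, delta_P[k] = 0
For k >= 7: P[k] shifts by exactly 7
Delta array: [0, 0, 0, 0, 0, 0, 0, 7]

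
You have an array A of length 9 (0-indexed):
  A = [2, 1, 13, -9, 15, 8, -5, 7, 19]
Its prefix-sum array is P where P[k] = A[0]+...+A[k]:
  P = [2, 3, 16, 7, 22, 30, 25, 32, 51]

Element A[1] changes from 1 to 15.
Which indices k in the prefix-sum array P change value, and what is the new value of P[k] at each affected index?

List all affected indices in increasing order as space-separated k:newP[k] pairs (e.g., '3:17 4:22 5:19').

P[k] = A[0] + ... + A[k]
P[k] includes A[1] iff k >= 1
Affected indices: 1, 2, ..., 8; delta = 14
  P[1]: 3 + 14 = 17
  P[2]: 16 + 14 = 30
  P[3]: 7 + 14 = 21
  P[4]: 22 + 14 = 36
  P[5]: 30 + 14 = 44
  P[6]: 25 + 14 = 39
  P[7]: 32 + 14 = 46
  P[8]: 51 + 14 = 65

Answer: 1:17 2:30 3:21 4:36 5:44 6:39 7:46 8:65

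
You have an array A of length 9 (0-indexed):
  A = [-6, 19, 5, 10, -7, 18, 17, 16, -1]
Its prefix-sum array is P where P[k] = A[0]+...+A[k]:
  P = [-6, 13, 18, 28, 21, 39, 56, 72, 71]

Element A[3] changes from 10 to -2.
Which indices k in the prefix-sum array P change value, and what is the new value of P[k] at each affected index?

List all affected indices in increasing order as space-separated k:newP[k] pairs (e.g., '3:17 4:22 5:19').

Answer: 3:16 4:9 5:27 6:44 7:60 8:59

Derivation:
P[k] = A[0] + ... + A[k]
P[k] includes A[3] iff k >= 3
Affected indices: 3, 4, ..., 8; delta = -12
  P[3]: 28 + -12 = 16
  P[4]: 21 + -12 = 9
  P[5]: 39 + -12 = 27
  P[6]: 56 + -12 = 44
  P[7]: 72 + -12 = 60
  P[8]: 71 + -12 = 59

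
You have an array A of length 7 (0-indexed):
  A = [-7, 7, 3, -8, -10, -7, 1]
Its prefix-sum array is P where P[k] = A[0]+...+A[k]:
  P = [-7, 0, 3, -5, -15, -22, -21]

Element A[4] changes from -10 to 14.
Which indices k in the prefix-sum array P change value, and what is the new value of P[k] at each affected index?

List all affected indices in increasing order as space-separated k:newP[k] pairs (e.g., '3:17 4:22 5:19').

Answer: 4:9 5:2 6:3

Derivation:
P[k] = A[0] + ... + A[k]
P[k] includes A[4] iff k >= 4
Affected indices: 4, 5, ..., 6; delta = 24
  P[4]: -15 + 24 = 9
  P[5]: -22 + 24 = 2
  P[6]: -21 + 24 = 3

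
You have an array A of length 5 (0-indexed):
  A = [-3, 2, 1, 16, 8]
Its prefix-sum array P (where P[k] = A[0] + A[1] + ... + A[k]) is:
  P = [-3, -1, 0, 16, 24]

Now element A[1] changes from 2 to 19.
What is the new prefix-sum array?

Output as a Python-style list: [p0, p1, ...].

Change: A[1] 2 -> 19, delta = 17
P[k] for k < 1: unchanged (A[1] not included)
P[k] for k >= 1: shift by delta = 17
  P[0] = -3 + 0 = -3
  P[1] = -1 + 17 = 16
  P[2] = 0 + 17 = 17
  P[3] = 16 + 17 = 33
  P[4] = 24 + 17 = 41

Answer: [-3, 16, 17, 33, 41]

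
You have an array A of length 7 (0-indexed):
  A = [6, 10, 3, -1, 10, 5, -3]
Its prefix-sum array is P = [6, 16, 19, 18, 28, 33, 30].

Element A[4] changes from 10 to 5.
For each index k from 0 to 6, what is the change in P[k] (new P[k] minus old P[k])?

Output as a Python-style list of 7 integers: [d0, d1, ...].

Element change: A[4] 10 -> 5, delta = -5
For k < 4: P[k] unchanged, delta_P[k] = 0
For k >= 4: P[k] shifts by exactly -5
Delta array: [0, 0, 0, 0, -5, -5, -5]

Answer: [0, 0, 0, 0, -5, -5, -5]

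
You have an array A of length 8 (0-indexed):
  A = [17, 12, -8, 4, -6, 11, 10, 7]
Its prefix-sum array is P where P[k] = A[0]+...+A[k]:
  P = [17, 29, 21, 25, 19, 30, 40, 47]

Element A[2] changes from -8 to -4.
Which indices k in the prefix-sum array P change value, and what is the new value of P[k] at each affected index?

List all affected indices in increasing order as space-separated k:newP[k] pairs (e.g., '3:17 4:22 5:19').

P[k] = A[0] + ... + A[k]
P[k] includes A[2] iff k >= 2
Affected indices: 2, 3, ..., 7; delta = 4
  P[2]: 21 + 4 = 25
  P[3]: 25 + 4 = 29
  P[4]: 19 + 4 = 23
  P[5]: 30 + 4 = 34
  P[6]: 40 + 4 = 44
  P[7]: 47 + 4 = 51

Answer: 2:25 3:29 4:23 5:34 6:44 7:51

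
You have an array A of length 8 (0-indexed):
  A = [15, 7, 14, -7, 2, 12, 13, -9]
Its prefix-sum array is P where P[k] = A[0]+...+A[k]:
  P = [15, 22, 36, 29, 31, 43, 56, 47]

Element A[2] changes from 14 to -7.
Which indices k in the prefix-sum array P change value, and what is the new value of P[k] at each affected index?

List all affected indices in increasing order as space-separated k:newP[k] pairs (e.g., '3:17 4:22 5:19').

Answer: 2:15 3:8 4:10 5:22 6:35 7:26

Derivation:
P[k] = A[0] + ... + A[k]
P[k] includes A[2] iff k >= 2
Affected indices: 2, 3, ..., 7; delta = -21
  P[2]: 36 + -21 = 15
  P[3]: 29 + -21 = 8
  P[4]: 31 + -21 = 10
  P[5]: 43 + -21 = 22
  P[6]: 56 + -21 = 35
  P[7]: 47 + -21 = 26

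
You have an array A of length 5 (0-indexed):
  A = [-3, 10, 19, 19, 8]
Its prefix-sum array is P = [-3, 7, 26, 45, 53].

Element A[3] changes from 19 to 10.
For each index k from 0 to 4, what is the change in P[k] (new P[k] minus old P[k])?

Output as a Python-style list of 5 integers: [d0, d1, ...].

Answer: [0, 0, 0, -9, -9]

Derivation:
Element change: A[3] 19 -> 10, delta = -9
For k < 3: P[k] unchanged, delta_P[k] = 0
For k >= 3: P[k] shifts by exactly -9
Delta array: [0, 0, 0, -9, -9]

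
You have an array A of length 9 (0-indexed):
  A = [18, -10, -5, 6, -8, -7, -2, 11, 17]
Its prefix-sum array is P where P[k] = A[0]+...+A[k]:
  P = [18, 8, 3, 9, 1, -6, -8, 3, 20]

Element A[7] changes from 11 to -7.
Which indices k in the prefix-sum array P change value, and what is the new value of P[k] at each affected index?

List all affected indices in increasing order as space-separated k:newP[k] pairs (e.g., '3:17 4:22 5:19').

P[k] = A[0] + ... + A[k]
P[k] includes A[7] iff k >= 7
Affected indices: 7, 8, ..., 8; delta = -18
  P[7]: 3 + -18 = -15
  P[8]: 20 + -18 = 2

Answer: 7:-15 8:2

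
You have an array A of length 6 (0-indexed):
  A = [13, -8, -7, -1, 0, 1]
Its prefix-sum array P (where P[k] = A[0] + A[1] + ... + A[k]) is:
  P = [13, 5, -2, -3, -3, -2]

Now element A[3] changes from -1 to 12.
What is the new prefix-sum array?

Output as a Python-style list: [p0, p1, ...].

Change: A[3] -1 -> 12, delta = 13
P[k] for k < 3: unchanged (A[3] not included)
P[k] for k >= 3: shift by delta = 13
  P[0] = 13 + 0 = 13
  P[1] = 5 + 0 = 5
  P[2] = -2 + 0 = -2
  P[3] = -3 + 13 = 10
  P[4] = -3 + 13 = 10
  P[5] = -2 + 13 = 11

Answer: [13, 5, -2, 10, 10, 11]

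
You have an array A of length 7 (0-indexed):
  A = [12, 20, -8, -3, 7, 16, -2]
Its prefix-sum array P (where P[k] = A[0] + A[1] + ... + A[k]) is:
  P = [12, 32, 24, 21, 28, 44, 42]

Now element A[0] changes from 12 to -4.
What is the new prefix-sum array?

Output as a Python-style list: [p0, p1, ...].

Answer: [-4, 16, 8, 5, 12, 28, 26]

Derivation:
Change: A[0] 12 -> -4, delta = -16
P[k] for k < 0: unchanged (A[0] not included)
P[k] for k >= 0: shift by delta = -16
  P[0] = 12 + -16 = -4
  P[1] = 32 + -16 = 16
  P[2] = 24 + -16 = 8
  P[3] = 21 + -16 = 5
  P[4] = 28 + -16 = 12
  P[5] = 44 + -16 = 28
  P[6] = 42 + -16 = 26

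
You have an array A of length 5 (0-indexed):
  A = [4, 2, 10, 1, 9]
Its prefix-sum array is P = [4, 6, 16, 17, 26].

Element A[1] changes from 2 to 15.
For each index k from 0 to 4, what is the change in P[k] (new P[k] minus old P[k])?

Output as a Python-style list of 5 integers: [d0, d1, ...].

Answer: [0, 13, 13, 13, 13]

Derivation:
Element change: A[1] 2 -> 15, delta = 13
For k < 1: P[k] unchanged, delta_P[k] = 0
For k >= 1: P[k] shifts by exactly 13
Delta array: [0, 13, 13, 13, 13]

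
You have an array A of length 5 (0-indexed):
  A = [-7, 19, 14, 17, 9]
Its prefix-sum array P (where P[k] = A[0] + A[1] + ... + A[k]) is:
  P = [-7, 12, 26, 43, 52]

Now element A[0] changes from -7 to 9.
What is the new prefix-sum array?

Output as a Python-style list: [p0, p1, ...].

Answer: [9, 28, 42, 59, 68]

Derivation:
Change: A[0] -7 -> 9, delta = 16
P[k] for k < 0: unchanged (A[0] not included)
P[k] for k >= 0: shift by delta = 16
  P[0] = -7 + 16 = 9
  P[1] = 12 + 16 = 28
  P[2] = 26 + 16 = 42
  P[3] = 43 + 16 = 59
  P[4] = 52 + 16 = 68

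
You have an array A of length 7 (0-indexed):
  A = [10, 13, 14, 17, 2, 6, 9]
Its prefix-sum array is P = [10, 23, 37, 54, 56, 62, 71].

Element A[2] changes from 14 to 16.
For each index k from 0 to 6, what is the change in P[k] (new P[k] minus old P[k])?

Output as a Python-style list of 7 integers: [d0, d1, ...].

Answer: [0, 0, 2, 2, 2, 2, 2]

Derivation:
Element change: A[2] 14 -> 16, delta = 2
For k < 2: P[k] unchanged, delta_P[k] = 0
For k >= 2: P[k] shifts by exactly 2
Delta array: [0, 0, 2, 2, 2, 2, 2]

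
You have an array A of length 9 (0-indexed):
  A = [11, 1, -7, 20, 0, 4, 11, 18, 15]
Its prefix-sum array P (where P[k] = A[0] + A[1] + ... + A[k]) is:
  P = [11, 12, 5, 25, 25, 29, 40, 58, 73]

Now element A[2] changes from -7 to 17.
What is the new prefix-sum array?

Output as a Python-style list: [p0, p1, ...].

Answer: [11, 12, 29, 49, 49, 53, 64, 82, 97]

Derivation:
Change: A[2] -7 -> 17, delta = 24
P[k] for k < 2: unchanged (A[2] not included)
P[k] for k >= 2: shift by delta = 24
  P[0] = 11 + 0 = 11
  P[1] = 12 + 0 = 12
  P[2] = 5 + 24 = 29
  P[3] = 25 + 24 = 49
  P[4] = 25 + 24 = 49
  P[5] = 29 + 24 = 53
  P[6] = 40 + 24 = 64
  P[7] = 58 + 24 = 82
  P[8] = 73 + 24 = 97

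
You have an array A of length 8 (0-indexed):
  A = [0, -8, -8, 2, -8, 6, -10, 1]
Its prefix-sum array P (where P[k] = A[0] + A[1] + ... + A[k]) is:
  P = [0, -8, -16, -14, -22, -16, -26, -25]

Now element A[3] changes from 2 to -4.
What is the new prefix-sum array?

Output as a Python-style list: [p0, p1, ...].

Answer: [0, -8, -16, -20, -28, -22, -32, -31]

Derivation:
Change: A[3] 2 -> -4, delta = -6
P[k] for k < 3: unchanged (A[3] not included)
P[k] for k >= 3: shift by delta = -6
  P[0] = 0 + 0 = 0
  P[1] = -8 + 0 = -8
  P[2] = -16 + 0 = -16
  P[3] = -14 + -6 = -20
  P[4] = -22 + -6 = -28
  P[5] = -16 + -6 = -22
  P[6] = -26 + -6 = -32
  P[7] = -25 + -6 = -31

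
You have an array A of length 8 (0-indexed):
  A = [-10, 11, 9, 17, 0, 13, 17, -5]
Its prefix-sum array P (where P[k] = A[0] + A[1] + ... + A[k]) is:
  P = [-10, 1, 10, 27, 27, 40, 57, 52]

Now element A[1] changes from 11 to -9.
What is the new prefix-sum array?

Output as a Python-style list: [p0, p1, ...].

Answer: [-10, -19, -10, 7, 7, 20, 37, 32]

Derivation:
Change: A[1] 11 -> -9, delta = -20
P[k] for k < 1: unchanged (A[1] not included)
P[k] for k >= 1: shift by delta = -20
  P[0] = -10 + 0 = -10
  P[1] = 1 + -20 = -19
  P[2] = 10 + -20 = -10
  P[3] = 27 + -20 = 7
  P[4] = 27 + -20 = 7
  P[5] = 40 + -20 = 20
  P[6] = 57 + -20 = 37
  P[7] = 52 + -20 = 32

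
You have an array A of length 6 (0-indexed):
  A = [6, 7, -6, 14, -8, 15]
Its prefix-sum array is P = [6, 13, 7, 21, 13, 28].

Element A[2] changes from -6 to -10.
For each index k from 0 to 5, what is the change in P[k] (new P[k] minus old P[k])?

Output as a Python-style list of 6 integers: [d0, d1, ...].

Answer: [0, 0, -4, -4, -4, -4]

Derivation:
Element change: A[2] -6 -> -10, delta = -4
For k < 2: P[k] unchanged, delta_P[k] = 0
For k >= 2: P[k] shifts by exactly -4
Delta array: [0, 0, -4, -4, -4, -4]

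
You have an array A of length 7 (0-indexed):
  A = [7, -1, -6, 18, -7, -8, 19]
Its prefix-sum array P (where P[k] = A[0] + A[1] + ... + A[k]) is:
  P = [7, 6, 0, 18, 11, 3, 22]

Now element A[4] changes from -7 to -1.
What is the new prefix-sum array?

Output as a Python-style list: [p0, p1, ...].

Change: A[4] -7 -> -1, delta = 6
P[k] for k < 4: unchanged (A[4] not included)
P[k] for k >= 4: shift by delta = 6
  P[0] = 7 + 0 = 7
  P[1] = 6 + 0 = 6
  P[2] = 0 + 0 = 0
  P[3] = 18 + 0 = 18
  P[4] = 11 + 6 = 17
  P[5] = 3 + 6 = 9
  P[6] = 22 + 6 = 28

Answer: [7, 6, 0, 18, 17, 9, 28]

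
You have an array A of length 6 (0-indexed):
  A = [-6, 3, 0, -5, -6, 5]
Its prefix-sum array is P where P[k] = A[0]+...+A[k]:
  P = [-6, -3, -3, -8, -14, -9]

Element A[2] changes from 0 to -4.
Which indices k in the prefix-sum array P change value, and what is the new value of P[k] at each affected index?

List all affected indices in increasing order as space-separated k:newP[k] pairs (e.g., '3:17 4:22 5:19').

Answer: 2:-7 3:-12 4:-18 5:-13

Derivation:
P[k] = A[0] + ... + A[k]
P[k] includes A[2] iff k >= 2
Affected indices: 2, 3, ..., 5; delta = -4
  P[2]: -3 + -4 = -7
  P[3]: -8 + -4 = -12
  P[4]: -14 + -4 = -18
  P[5]: -9 + -4 = -13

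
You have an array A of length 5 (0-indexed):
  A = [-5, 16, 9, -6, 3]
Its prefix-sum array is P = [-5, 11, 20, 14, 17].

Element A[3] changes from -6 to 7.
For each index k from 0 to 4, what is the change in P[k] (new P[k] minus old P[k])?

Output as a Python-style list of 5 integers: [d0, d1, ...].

Element change: A[3] -6 -> 7, delta = 13
For k < 3: P[k] unchanged, delta_P[k] = 0
For k >= 3: P[k] shifts by exactly 13
Delta array: [0, 0, 0, 13, 13]

Answer: [0, 0, 0, 13, 13]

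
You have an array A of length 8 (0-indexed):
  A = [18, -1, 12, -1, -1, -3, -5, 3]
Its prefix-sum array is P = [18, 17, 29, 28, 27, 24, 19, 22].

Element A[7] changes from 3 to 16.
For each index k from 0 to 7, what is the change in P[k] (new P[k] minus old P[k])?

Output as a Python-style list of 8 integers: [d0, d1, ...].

Answer: [0, 0, 0, 0, 0, 0, 0, 13]

Derivation:
Element change: A[7] 3 -> 16, delta = 13
For k < 7: P[k] unchanged, delta_P[k] = 0
For k >= 7: P[k] shifts by exactly 13
Delta array: [0, 0, 0, 0, 0, 0, 0, 13]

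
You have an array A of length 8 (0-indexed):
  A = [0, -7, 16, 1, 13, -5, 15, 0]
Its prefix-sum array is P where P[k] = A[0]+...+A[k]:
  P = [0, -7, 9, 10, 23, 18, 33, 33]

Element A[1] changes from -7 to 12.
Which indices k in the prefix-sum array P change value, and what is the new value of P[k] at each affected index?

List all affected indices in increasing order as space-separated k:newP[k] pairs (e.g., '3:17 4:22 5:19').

Answer: 1:12 2:28 3:29 4:42 5:37 6:52 7:52

Derivation:
P[k] = A[0] + ... + A[k]
P[k] includes A[1] iff k >= 1
Affected indices: 1, 2, ..., 7; delta = 19
  P[1]: -7 + 19 = 12
  P[2]: 9 + 19 = 28
  P[3]: 10 + 19 = 29
  P[4]: 23 + 19 = 42
  P[5]: 18 + 19 = 37
  P[6]: 33 + 19 = 52
  P[7]: 33 + 19 = 52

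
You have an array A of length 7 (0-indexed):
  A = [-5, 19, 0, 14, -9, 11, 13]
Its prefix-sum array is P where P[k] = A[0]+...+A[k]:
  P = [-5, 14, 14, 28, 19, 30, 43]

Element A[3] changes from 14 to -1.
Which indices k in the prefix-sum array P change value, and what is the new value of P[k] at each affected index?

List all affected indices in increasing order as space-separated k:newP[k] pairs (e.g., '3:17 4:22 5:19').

P[k] = A[0] + ... + A[k]
P[k] includes A[3] iff k >= 3
Affected indices: 3, 4, ..., 6; delta = -15
  P[3]: 28 + -15 = 13
  P[4]: 19 + -15 = 4
  P[5]: 30 + -15 = 15
  P[6]: 43 + -15 = 28

Answer: 3:13 4:4 5:15 6:28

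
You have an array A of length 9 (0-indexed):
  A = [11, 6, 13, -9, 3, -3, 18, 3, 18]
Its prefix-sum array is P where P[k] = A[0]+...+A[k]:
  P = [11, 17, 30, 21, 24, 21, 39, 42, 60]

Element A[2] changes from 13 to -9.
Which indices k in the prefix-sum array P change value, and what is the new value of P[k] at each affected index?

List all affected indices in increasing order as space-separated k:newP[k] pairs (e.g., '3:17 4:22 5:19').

P[k] = A[0] + ... + A[k]
P[k] includes A[2] iff k >= 2
Affected indices: 2, 3, ..., 8; delta = -22
  P[2]: 30 + -22 = 8
  P[3]: 21 + -22 = -1
  P[4]: 24 + -22 = 2
  P[5]: 21 + -22 = -1
  P[6]: 39 + -22 = 17
  P[7]: 42 + -22 = 20
  P[8]: 60 + -22 = 38

Answer: 2:8 3:-1 4:2 5:-1 6:17 7:20 8:38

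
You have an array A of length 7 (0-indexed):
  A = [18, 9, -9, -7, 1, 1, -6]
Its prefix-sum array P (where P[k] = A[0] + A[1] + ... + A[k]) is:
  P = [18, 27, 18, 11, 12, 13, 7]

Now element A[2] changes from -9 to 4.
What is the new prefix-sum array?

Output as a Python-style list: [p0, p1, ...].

Answer: [18, 27, 31, 24, 25, 26, 20]

Derivation:
Change: A[2] -9 -> 4, delta = 13
P[k] for k < 2: unchanged (A[2] not included)
P[k] for k >= 2: shift by delta = 13
  P[0] = 18 + 0 = 18
  P[1] = 27 + 0 = 27
  P[2] = 18 + 13 = 31
  P[3] = 11 + 13 = 24
  P[4] = 12 + 13 = 25
  P[5] = 13 + 13 = 26
  P[6] = 7 + 13 = 20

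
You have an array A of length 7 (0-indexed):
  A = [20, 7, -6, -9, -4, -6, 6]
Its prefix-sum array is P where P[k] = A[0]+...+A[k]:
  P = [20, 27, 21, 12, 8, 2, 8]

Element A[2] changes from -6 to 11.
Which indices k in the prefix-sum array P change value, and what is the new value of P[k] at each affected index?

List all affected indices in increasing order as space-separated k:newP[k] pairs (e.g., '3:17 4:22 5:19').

P[k] = A[0] + ... + A[k]
P[k] includes A[2] iff k >= 2
Affected indices: 2, 3, ..., 6; delta = 17
  P[2]: 21 + 17 = 38
  P[3]: 12 + 17 = 29
  P[4]: 8 + 17 = 25
  P[5]: 2 + 17 = 19
  P[6]: 8 + 17 = 25

Answer: 2:38 3:29 4:25 5:19 6:25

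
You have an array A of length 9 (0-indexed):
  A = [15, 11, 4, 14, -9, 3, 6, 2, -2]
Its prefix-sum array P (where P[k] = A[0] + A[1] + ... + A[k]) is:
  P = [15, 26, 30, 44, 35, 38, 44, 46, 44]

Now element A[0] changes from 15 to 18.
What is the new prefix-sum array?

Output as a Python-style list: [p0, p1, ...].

Change: A[0] 15 -> 18, delta = 3
P[k] for k < 0: unchanged (A[0] not included)
P[k] for k >= 0: shift by delta = 3
  P[0] = 15 + 3 = 18
  P[1] = 26 + 3 = 29
  P[2] = 30 + 3 = 33
  P[3] = 44 + 3 = 47
  P[4] = 35 + 3 = 38
  P[5] = 38 + 3 = 41
  P[6] = 44 + 3 = 47
  P[7] = 46 + 3 = 49
  P[8] = 44 + 3 = 47

Answer: [18, 29, 33, 47, 38, 41, 47, 49, 47]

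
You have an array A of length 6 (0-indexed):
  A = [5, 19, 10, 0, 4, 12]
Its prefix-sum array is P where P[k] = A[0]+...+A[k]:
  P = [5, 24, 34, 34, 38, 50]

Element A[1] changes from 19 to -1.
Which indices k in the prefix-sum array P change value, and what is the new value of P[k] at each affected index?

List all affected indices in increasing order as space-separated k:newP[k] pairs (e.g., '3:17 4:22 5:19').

Answer: 1:4 2:14 3:14 4:18 5:30

Derivation:
P[k] = A[0] + ... + A[k]
P[k] includes A[1] iff k >= 1
Affected indices: 1, 2, ..., 5; delta = -20
  P[1]: 24 + -20 = 4
  P[2]: 34 + -20 = 14
  P[3]: 34 + -20 = 14
  P[4]: 38 + -20 = 18
  P[5]: 50 + -20 = 30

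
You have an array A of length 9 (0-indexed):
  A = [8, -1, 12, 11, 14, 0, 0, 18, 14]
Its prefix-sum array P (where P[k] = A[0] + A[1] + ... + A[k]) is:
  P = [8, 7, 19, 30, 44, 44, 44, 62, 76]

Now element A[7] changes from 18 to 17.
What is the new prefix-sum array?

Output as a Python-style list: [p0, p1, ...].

Answer: [8, 7, 19, 30, 44, 44, 44, 61, 75]

Derivation:
Change: A[7] 18 -> 17, delta = -1
P[k] for k < 7: unchanged (A[7] not included)
P[k] for k >= 7: shift by delta = -1
  P[0] = 8 + 0 = 8
  P[1] = 7 + 0 = 7
  P[2] = 19 + 0 = 19
  P[3] = 30 + 0 = 30
  P[4] = 44 + 0 = 44
  P[5] = 44 + 0 = 44
  P[6] = 44 + 0 = 44
  P[7] = 62 + -1 = 61
  P[8] = 76 + -1 = 75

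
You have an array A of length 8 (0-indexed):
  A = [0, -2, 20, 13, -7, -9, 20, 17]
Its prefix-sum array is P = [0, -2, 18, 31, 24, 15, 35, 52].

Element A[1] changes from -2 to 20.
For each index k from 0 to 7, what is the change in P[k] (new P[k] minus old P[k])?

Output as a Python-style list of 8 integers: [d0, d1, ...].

Answer: [0, 22, 22, 22, 22, 22, 22, 22]

Derivation:
Element change: A[1] -2 -> 20, delta = 22
For k < 1: P[k] unchanged, delta_P[k] = 0
For k >= 1: P[k] shifts by exactly 22
Delta array: [0, 22, 22, 22, 22, 22, 22, 22]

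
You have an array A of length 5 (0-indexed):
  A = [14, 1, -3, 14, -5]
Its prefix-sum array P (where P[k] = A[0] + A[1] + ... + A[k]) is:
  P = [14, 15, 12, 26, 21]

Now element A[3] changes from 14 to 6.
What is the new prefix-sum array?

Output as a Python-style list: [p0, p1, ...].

Answer: [14, 15, 12, 18, 13]

Derivation:
Change: A[3] 14 -> 6, delta = -8
P[k] for k < 3: unchanged (A[3] not included)
P[k] for k >= 3: shift by delta = -8
  P[0] = 14 + 0 = 14
  P[1] = 15 + 0 = 15
  P[2] = 12 + 0 = 12
  P[3] = 26 + -8 = 18
  P[4] = 21 + -8 = 13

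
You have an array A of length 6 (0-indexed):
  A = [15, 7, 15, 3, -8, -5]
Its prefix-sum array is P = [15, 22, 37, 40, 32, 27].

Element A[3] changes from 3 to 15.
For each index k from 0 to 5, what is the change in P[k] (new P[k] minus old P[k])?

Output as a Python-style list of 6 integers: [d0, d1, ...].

Answer: [0, 0, 0, 12, 12, 12]

Derivation:
Element change: A[3] 3 -> 15, delta = 12
For k < 3: P[k] unchanged, delta_P[k] = 0
For k >= 3: P[k] shifts by exactly 12
Delta array: [0, 0, 0, 12, 12, 12]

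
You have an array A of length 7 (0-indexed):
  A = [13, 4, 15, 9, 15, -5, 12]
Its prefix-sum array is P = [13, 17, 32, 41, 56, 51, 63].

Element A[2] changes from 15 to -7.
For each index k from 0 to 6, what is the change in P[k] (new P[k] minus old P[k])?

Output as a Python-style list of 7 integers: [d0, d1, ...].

Answer: [0, 0, -22, -22, -22, -22, -22]

Derivation:
Element change: A[2] 15 -> -7, delta = -22
For k < 2: P[k] unchanged, delta_P[k] = 0
For k >= 2: P[k] shifts by exactly -22
Delta array: [0, 0, -22, -22, -22, -22, -22]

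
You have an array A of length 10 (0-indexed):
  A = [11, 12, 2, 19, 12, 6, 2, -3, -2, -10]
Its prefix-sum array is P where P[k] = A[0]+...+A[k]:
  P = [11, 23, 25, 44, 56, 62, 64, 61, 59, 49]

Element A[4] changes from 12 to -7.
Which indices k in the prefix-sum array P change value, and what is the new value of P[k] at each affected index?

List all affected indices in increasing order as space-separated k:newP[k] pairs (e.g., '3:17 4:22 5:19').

Answer: 4:37 5:43 6:45 7:42 8:40 9:30

Derivation:
P[k] = A[0] + ... + A[k]
P[k] includes A[4] iff k >= 4
Affected indices: 4, 5, ..., 9; delta = -19
  P[4]: 56 + -19 = 37
  P[5]: 62 + -19 = 43
  P[6]: 64 + -19 = 45
  P[7]: 61 + -19 = 42
  P[8]: 59 + -19 = 40
  P[9]: 49 + -19 = 30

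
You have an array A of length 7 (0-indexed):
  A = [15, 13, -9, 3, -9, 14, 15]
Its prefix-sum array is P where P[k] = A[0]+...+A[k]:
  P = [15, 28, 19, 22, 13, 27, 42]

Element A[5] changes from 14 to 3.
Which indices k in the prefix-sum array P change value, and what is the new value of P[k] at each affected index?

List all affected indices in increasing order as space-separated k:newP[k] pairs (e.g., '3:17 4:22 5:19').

Answer: 5:16 6:31

Derivation:
P[k] = A[0] + ... + A[k]
P[k] includes A[5] iff k >= 5
Affected indices: 5, 6, ..., 6; delta = -11
  P[5]: 27 + -11 = 16
  P[6]: 42 + -11 = 31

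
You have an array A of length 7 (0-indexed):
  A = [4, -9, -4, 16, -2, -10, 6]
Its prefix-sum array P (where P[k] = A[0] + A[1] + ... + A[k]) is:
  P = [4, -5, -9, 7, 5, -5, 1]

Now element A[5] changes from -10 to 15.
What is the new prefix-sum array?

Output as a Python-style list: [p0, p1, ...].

Change: A[5] -10 -> 15, delta = 25
P[k] for k < 5: unchanged (A[5] not included)
P[k] for k >= 5: shift by delta = 25
  P[0] = 4 + 0 = 4
  P[1] = -5 + 0 = -5
  P[2] = -9 + 0 = -9
  P[3] = 7 + 0 = 7
  P[4] = 5 + 0 = 5
  P[5] = -5 + 25 = 20
  P[6] = 1 + 25 = 26

Answer: [4, -5, -9, 7, 5, 20, 26]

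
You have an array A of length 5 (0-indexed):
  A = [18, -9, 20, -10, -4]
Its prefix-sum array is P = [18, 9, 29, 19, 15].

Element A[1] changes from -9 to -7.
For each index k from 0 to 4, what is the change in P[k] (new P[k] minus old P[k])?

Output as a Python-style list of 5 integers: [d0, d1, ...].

Answer: [0, 2, 2, 2, 2]

Derivation:
Element change: A[1] -9 -> -7, delta = 2
For k < 1: P[k] unchanged, delta_P[k] = 0
For k >= 1: P[k] shifts by exactly 2
Delta array: [0, 2, 2, 2, 2]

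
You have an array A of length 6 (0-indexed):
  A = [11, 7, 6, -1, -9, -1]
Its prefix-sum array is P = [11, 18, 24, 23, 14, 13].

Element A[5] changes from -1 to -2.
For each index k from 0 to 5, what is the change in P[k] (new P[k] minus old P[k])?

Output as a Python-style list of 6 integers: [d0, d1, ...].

Answer: [0, 0, 0, 0, 0, -1]

Derivation:
Element change: A[5] -1 -> -2, delta = -1
For k < 5: P[k] unchanged, delta_P[k] = 0
For k >= 5: P[k] shifts by exactly -1
Delta array: [0, 0, 0, 0, 0, -1]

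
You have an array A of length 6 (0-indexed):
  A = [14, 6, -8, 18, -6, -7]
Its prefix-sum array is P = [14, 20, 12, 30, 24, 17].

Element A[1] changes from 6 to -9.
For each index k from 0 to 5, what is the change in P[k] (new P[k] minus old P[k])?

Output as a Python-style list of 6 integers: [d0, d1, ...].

Element change: A[1] 6 -> -9, delta = -15
For k < 1: P[k] unchanged, delta_P[k] = 0
For k >= 1: P[k] shifts by exactly -15
Delta array: [0, -15, -15, -15, -15, -15]

Answer: [0, -15, -15, -15, -15, -15]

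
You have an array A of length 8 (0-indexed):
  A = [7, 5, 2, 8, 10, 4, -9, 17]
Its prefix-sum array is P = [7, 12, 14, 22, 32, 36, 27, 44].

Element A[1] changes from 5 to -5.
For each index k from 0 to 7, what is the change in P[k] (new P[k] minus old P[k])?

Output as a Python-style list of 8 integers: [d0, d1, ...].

Answer: [0, -10, -10, -10, -10, -10, -10, -10]

Derivation:
Element change: A[1] 5 -> -5, delta = -10
For k < 1: P[k] unchanged, delta_P[k] = 0
For k >= 1: P[k] shifts by exactly -10
Delta array: [0, -10, -10, -10, -10, -10, -10, -10]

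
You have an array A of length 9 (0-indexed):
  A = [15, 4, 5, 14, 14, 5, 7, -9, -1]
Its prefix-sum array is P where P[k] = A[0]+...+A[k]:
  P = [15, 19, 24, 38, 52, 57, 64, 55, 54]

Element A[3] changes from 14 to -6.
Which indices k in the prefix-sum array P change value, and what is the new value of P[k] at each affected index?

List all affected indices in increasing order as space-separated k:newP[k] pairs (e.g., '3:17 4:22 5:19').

Answer: 3:18 4:32 5:37 6:44 7:35 8:34

Derivation:
P[k] = A[0] + ... + A[k]
P[k] includes A[3] iff k >= 3
Affected indices: 3, 4, ..., 8; delta = -20
  P[3]: 38 + -20 = 18
  P[4]: 52 + -20 = 32
  P[5]: 57 + -20 = 37
  P[6]: 64 + -20 = 44
  P[7]: 55 + -20 = 35
  P[8]: 54 + -20 = 34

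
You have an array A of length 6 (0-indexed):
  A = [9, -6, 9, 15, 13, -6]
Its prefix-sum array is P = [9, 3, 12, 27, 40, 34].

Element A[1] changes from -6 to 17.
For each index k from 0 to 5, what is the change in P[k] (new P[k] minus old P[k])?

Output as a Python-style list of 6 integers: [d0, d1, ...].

Element change: A[1] -6 -> 17, delta = 23
For k < 1: P[k] unchanged, delta_P[k] = 0
For k >= 1: P[k] shifts by exactly 23
Delta array: [0, 23, 23, 23, 23, 23]

Answer: [0, 23, 23, 23, 23, 23]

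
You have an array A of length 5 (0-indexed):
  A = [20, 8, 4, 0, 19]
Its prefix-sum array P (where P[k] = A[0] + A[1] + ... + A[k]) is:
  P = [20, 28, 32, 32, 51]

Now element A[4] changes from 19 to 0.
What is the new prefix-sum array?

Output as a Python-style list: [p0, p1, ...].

Answer: [20, 28, 32, 32, 32]

Derivation:
Change: A[4] 19 -> 0, delta = -19
P[k] for k < 4: unchanged (A[4] not included)
P[k] for k >= 4: shift by delta = -19
  P[0] = 20 + 0 = 20
  P[1] = 28 + 0 = 28
  P[2] = 32 + 0 = 32
  P[3] = 32 + 0 = 32
  P[4] = 51 + -19 = 32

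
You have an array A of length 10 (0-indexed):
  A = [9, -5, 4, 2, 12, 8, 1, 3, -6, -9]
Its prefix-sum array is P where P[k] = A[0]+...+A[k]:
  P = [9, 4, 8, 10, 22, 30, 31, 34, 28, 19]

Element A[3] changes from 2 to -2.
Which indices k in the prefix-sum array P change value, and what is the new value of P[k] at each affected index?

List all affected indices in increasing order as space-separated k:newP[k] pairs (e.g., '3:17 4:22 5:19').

Answer: 3:6 4:18 5:26 6:27 7:30 8:24 9:15

Derivation:
P[k] = A[0] + ... + A[k]
P[k] includes A[3] iff k >= 3
Affected indices: 3, 4, ..., 9; delta = -4
  P[3]: 10 + -4 = 6
  P[4]: 22 + -4 = 18
  P[5]: 30 + -4 = 26
  P[6]: 31 + -4 = 27
  P[7]: 34 + -4 = 30
  P[8]: 28 + -4 = 24
  P[9]: 19 + -4 = 15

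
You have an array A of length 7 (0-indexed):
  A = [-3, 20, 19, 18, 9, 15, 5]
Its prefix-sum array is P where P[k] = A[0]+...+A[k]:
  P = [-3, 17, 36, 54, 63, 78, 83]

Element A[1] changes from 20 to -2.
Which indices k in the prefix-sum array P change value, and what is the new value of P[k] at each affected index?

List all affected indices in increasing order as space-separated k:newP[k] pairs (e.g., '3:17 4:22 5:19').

P[k] = A[0] + ... + A[k]
P[k] includes A[1] iff k >= 1
Affected indices: 1, 2, ..., 6; delta = -22
  P[1]: 17 + -22 = -5
  P[2]: 36 + -22 = 14
  P[3]: 54 + -22 = 32
  P[4]: 63 + -22 = 41
  P[5]: 78 + -22 = 56
  P[6]: 83 + -22 = 61

Answer: 1:-5 2:14 3:32 4:41 5:56 6:61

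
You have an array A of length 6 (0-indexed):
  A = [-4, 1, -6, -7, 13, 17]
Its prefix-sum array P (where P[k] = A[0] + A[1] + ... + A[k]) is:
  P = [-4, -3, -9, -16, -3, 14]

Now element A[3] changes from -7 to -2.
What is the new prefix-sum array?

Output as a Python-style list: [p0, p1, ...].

Change: A[3] -7 -> -2, delta = 5
P[k] for k < 3: unchanged (A[3] not included)
P[k] for k >= 3: shift by delta = 5
  P[0] = -4 + 0 = -4
  P[1] = -3 + 0 = -3
  P[2] = -9 + 0 = -9
  P[3] = -16 + 5 = -11
  P[4] = -3 + 5 = 2
  P[5] = 14 + 5 = 19

Answer: [-4, -3, -9, -11, 2, 19]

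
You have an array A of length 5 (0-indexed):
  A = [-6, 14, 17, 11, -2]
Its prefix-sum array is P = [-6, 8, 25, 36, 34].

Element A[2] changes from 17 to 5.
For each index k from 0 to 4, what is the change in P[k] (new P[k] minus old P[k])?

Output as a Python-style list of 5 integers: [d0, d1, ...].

Answer: [0, 0, -12, -12, -12]

Derivation:
Element change: A[2] 17 -> 5, delta = -12
For k < 2: P[k] unchanged, delta_P[k] = 0
For k >= 2: P[k] shifts by exactly -12
Delta array: [0, 0, -12, -12, -12]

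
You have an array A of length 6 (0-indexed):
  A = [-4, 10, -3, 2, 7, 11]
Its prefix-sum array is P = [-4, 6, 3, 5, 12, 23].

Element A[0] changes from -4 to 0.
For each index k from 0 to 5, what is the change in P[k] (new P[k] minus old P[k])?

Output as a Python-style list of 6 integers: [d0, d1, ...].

Answer: [4, 4, 4, 4, 4, 4]

Derivation:
Element change: A[0] -4 -> 0, delta = 4
For k < 0: P[k] unchanged, delta_P[k] = 0
For k >= 0: P[k] shifts by exactly 4
Delta array: [4, 4, 4, 4, 4, 4]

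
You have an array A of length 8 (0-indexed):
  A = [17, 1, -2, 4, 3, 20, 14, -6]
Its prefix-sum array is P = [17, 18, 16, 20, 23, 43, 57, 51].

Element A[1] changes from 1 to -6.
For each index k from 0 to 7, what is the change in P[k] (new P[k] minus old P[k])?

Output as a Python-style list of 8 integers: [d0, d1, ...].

Answer: [0, -7, -7, -7, -7, -7, -7, -7]

Derivation:
Element change: A[1] 1 -> -6, delta = -7
For k < 1: P[k] unchanged, delta_P[k] = 0
For k >= 1: P[k] shifts by exactly -7
Delta array: [0, -7, -7, -7, -7, -7, -7, -7]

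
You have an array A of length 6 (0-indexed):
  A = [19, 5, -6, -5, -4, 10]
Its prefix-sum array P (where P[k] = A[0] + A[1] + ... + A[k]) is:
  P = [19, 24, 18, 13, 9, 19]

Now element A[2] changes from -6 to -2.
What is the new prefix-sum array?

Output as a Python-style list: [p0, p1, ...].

Answer: [19, 24, 22, 17, 13, 23]

Derivation:
Change: A[2] -6 -> -2, delta = 4
P[k] for k < 2: unchanged (A[2] not included)
P[k] for k >= 2: shift by delta = 4
  P[0] = 19 + 0 = 19
  P[1] = 24 + 0 = 24
  P[2] = 18 + 4 = 22
  P[3] = 13 + 4 = 17
  P[4] = 9 + 4 = 13
  P[5] = 19 + 4 = 23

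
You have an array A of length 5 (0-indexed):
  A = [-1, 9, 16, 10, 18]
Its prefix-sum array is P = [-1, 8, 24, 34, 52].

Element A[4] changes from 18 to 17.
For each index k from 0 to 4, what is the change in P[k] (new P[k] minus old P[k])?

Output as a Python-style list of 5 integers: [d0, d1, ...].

Element change: A[4] 18 -> 17, delta = -1
For k < 4: P[k] unchanged, delta_P[k] = 0
For k >= 4: P[k] shifts by exactly -1
Delta array: [0, 0, 0, 0, -1]

Answer: [0, 0, 0, 0, -1]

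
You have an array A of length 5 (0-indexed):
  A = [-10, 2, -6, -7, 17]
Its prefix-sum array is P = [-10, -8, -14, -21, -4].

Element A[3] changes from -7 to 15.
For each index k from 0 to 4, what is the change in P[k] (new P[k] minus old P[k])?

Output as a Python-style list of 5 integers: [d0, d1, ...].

Element change: A[3] -7 -> 15, delta = 22
For k < 3: P[k] unchanged, delta_P[k] = 0
For k >= 3: P[k] shifts by exactly 22
Delta array: [0, 0, 0, 22, 22]

Answer: [0, 0, 0, 22, 22]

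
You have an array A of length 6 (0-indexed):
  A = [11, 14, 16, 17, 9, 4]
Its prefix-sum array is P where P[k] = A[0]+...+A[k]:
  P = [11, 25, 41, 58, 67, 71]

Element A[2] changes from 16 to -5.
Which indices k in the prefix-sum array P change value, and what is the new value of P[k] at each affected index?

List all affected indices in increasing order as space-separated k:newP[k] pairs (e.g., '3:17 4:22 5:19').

P[k] = A[0] + ... + A[k]
P[k] includes A[2] iff k >= 2
Affected indices: 2, 3, ..., 5; delta = -21
  P[2]: 41 + -21 = 20
  P[3]: 58 + -21 = 37
  P[4]: 67 + -21 = 46
  P[5]: 71 + -21 = 50

Answer: 2:20 3:37 4:46 5:50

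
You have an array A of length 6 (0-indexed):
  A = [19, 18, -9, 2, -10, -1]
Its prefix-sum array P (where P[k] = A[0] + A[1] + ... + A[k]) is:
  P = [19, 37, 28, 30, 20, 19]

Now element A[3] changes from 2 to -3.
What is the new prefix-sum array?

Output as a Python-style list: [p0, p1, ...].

Change: A[3] 2 -> -3, delta = -5
P[k] for k < 3: unchanged (A[3] not included)
P[k] for k >= 3: shift by delta = -5
  P[0] = 19 + 0 = 19
  P[1] = 37 + 0 = 37
  P[2] = 28 + 0 = 28
  P[3] = 30 + -5 = 25
  P[4] = 20 + -5 = 15
  P[5] = 19 + -5 = 14

Answer: [19, 37, 28, 25, 15, 14]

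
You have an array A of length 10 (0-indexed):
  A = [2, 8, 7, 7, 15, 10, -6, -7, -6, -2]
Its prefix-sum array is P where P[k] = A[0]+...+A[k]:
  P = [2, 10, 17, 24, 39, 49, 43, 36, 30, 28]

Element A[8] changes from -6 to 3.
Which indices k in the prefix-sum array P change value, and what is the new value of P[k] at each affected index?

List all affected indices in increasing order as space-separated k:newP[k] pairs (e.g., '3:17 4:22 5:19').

Answer: 8:39 9:37

Derivation:
P[k] = A[0] + ... + A[k]
P[k] includes A[8] iff k >= 8
Affected indices: 8, 9, ..., 9; delta = 9
  P[8]: 30 + 9 = 39
  P[9]: 28 + 9 = 37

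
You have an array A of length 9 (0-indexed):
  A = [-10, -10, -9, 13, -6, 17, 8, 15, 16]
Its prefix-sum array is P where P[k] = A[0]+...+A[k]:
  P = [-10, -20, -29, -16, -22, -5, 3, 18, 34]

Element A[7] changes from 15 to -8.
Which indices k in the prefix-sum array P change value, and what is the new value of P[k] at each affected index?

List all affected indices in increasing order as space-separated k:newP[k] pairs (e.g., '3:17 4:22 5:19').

P[k] = A[0] + ... + A[k]
P[k] includes A[7] iff k >= 7
Affected indices: 7, 8, ..., 8; delta = -23
  P[7]: 18 + -23 = -5
  P[8]: 34 + -23 = 11

Answer: 7:-5 8:11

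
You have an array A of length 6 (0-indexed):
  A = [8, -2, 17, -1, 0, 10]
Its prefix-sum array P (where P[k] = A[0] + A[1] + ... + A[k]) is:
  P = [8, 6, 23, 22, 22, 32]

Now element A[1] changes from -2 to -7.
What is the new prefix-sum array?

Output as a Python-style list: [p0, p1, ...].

Answer: [8, 1, 18, 17, 17, 27]

Derivation:
Change: A[1] -2 -> -7, delta = -5
P[k] for k < 1: unchanged (A[1] not included)
P[k] for k >= 1: shift by delta = -5
  P[0] = 8 + 0 = 8
  P[1] = 6 + -5 = 1
  P[2] = 23 + -5 = 18
  P[3] = 22 + -5 = 17
  P[4] = 22 + -5 = 17
  P[5] = 32 + -5 = 27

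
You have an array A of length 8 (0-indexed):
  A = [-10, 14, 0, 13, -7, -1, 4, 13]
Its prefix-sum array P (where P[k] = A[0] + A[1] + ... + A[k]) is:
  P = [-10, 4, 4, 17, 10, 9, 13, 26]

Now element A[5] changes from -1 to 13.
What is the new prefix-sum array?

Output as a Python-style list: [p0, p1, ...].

Change: A[5] -1 -> 13, delta = 14
P[k] for k < 5: unchanged (A[5] not included)
P[k] for k >= 5: shift by delta = 14
  P[0] = -10 + 0 = -10
  P[1] = 4 + 0 = 4
  P[2] = 4 + 0 = 4
  P[3] = 17 + 0 = 17
  P[4] = 10 + 0 = 10
  P[5] = 9 + 14 = 23
  P[6] = 13 + 14 = 27
  P[7] = 26 + 14 = 40

Answer: [-10, 4, 4, 17, 10, 23, 27, 40]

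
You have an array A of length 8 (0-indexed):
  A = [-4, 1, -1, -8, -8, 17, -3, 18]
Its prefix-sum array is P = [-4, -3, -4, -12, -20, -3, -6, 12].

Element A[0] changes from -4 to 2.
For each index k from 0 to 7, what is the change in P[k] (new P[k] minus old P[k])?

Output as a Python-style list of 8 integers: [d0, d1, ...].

Element change: A[0] -4 -> 2, delta = 6
For k < 0: P[k] unchanged, delta_P[k] = 0
For k >= 0: P[k] shifts by exactly 6
Delta array: [6, 6, 6, 6, 6, 6, 6, 6]

Answer: [6, 6, 6, 6, 6, 6, 6, 6]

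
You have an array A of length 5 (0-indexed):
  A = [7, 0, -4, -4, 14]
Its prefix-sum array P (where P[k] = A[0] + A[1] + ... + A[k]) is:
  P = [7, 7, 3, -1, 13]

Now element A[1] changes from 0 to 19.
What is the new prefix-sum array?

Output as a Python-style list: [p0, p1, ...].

Change: A[1] 0 -> 19, delta = 19
P[k] for k < 1: unchanged (A[1] not included)
P[k] for k >= 1: shift by delta = 19
  P[0] = 7 + 0 = 7
  P[1] = 7 + 19 = 26
  P[2] = 3 + 19 = 22
  P[3] = -1 + 19 = 18
  P[4] = 13 + 19 = 32

Answer: [7, 26, 22, 18, 32]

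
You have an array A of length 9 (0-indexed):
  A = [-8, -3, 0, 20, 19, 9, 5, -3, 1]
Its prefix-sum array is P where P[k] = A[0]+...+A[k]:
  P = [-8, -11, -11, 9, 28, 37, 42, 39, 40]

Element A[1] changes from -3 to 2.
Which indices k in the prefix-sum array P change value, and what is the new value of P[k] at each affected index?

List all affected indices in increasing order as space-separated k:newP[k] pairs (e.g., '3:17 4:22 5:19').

Answer: 1:-6 2:-6 3:14 4:33 5:42 6:47 7:44 8:45

Derivation:
P[k] = A[0] + ... + A[k]
P[k] includes A[1] iff k >= 1
Affected indices: 1, 2, ..., 8; delta = 5
  P[1]: -11 + 5 = -6
  P[2]: -11 + 5 = -6
  P[3]: 9 + 5 = 14
  P[4]: 28 + 5 = 33
  P[5]: 37 + 5 = 42
  P[6]: 42 + 5 = 47
  P[7]: 39 + 5 = 44
  P[8]: 40 + 5 = 45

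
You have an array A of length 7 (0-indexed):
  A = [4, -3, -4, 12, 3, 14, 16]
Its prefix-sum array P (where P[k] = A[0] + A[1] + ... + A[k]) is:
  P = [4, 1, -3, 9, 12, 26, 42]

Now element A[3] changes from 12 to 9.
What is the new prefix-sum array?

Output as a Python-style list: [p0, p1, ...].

Change: A[3] 12 -> 9, delta = -3
P[k] for k < 3: unchanged (A[3] not included)
P[k] for k >= 3: shift by delta = -3
  P[0] = 4 + 0 = 4
  P[1] = 1 + 0 = 1
  P[2] = -3 + 0 = -3
  P[3] = 9 + -3 = 6
  P[4] = 12 + -3 = 9
  P[5] = 26 + -3 = 23
  P[6] = 42 + -3 = 39

Answer: [4, 1, -3, 6, 9, 23, 39]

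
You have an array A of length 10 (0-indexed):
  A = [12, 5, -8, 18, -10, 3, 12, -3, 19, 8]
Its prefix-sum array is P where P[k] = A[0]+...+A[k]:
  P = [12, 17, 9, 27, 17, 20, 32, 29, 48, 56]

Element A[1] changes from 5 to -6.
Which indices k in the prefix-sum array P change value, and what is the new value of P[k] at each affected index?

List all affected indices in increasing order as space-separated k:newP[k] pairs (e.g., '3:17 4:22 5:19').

Answer: 1:6 2:-2 3:16 4:6 5:9 6:21 7:18 8:37 9:45

Derivation:
P[k] = A[0] + ... + A[k]
P[k] includes A[1] iff k >= 1
Affected indices: 1, 2, ..., 9; delta = -11
  P[1]: 17 + -11 = 6
  P[2]: 9 + -11 = -2
  P[3]: 27 + -11 = 16
  P[4]: 17 + -11 = 6
  P[5]: 20 + -11 = 9
  P[6]: 32 + -11 = 21
  P[7]: 29 + -11 = 18
  P[8]: 48 + -11 = 37
  P[9]: 56 + -11 = 45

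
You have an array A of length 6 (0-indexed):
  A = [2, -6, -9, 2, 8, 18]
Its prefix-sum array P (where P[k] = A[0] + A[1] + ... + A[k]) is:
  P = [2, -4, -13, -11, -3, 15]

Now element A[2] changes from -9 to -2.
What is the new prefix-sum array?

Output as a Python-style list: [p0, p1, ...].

Answer: [2, -4, -6, -4, 4, 22]

Derivation:
Change: A[2] -9 -> -2, delta = 7
P[k] for k < 2: unchanged (A[2] not included)
P[k] for k >= 2: shift by delta = 7
  P[0] = 2 + 0 = 2
  P[1] = -4 + 0 = -4
  P[2] = -13 + 7 = -6
  P[3] = -11 + 7 = -4
  P[4] = -3 + 7 = 4
  P[5] = 15 + 7 = 22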